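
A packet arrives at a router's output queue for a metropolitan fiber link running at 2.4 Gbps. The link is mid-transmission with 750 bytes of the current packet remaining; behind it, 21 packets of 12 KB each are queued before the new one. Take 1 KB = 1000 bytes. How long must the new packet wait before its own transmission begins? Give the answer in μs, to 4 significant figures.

Each queued packet: L/R = 96000/2400000000 = 40 μs.
21 queued → 840 μs.
Plus remaining 6000 bits of current packet: 2.5 μs.
Queuing delay = 842.5 μs.

842.5 μs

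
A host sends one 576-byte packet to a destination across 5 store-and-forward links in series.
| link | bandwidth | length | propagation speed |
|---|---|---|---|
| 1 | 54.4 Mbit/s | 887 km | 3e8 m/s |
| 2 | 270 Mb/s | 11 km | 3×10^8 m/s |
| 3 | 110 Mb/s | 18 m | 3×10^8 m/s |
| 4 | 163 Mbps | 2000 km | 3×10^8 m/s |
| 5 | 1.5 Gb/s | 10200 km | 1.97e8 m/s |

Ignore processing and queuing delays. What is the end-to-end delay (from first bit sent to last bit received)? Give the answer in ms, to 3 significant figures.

L = 576 × 8 = 4608 bits.
Transmission delays (L/R per hop): 0.0847059, 0.0170667, 0.0418909, 0.0282699, 0.003072 ms; sum = 0.175005 ms.
Propagation delays (d/s per hop): 2.95667, 0.0366667, 6e-05, 6.66667, 51.7766 ms; sum = 61.4367 ms.
End-to-end = 61.6 ms.

61.6 ms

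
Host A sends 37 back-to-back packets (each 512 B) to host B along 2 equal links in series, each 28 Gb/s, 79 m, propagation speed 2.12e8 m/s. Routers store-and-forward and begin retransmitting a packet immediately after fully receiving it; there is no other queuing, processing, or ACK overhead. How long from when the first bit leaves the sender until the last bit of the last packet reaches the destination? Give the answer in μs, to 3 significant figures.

6.30 μs

Per-hop transmission t_tx = L/R = 4096/28000000000 = 0.146286 μs.
Per-hop propagation t_prop = 79/212000000 = 0.372642 μs.
Pipeline fill: first packet needs 2·t_tx to clear all hops; remaining 36 packets each add one t_tx.
Total = (2+37-1)·t_tx + 2·t_prop = 38·0.146286 + 2·0.372642 = 6.30 μs.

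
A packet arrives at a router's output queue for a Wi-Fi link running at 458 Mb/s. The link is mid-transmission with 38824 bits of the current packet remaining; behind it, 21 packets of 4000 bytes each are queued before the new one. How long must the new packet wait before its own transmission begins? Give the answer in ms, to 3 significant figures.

Each queued packet: L/R = 32000/458000000 = 0.069869 ms.
21 queued → 1.46725 ms.
Plus remaining 38824 bits of current packet: 0.0847686 ms.
Queuing delay = 1.55 ms.

1.55 ms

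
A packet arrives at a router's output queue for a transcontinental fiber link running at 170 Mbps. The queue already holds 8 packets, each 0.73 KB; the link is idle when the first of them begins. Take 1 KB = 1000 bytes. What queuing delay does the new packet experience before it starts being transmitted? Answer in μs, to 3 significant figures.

275 μs

Each queued packet: L/R = 5840/170000000 = 34.3529 μs.
8 queued → 274.824 μs.
Queuing delay = 275 μs.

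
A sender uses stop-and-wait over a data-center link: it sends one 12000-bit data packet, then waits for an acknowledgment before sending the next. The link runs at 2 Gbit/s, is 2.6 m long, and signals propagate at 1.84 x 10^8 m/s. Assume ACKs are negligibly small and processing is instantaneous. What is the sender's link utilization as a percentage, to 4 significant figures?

99.53 %

t_tx = L/R = 12000/2000000000 = 6e-06 s.
t_prop = 2.6/184000000 = 1.41304e-08 s; RTT = 2.82609e-08 s.
Cycle = t_tx + RTT = 6.02826e-06 s.
Utilization = t_tx / cycle = 6e-06/6.02826e-06 = 99.53 %.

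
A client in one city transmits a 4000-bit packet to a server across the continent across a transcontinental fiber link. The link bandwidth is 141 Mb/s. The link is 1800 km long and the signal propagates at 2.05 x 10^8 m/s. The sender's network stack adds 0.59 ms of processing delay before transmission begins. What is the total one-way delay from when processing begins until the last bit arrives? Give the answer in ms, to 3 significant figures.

Transmission delay = L/R = 4000 / 141000000 = 0.0283688 ms.
Propagation delay = d/s = 1800000 m / 2.05e+08 m/s = 8.78049 ms.
Plus processing delay 0.59 ms = 0.59 ms.
Total = 9.40 ms.

9.40 ms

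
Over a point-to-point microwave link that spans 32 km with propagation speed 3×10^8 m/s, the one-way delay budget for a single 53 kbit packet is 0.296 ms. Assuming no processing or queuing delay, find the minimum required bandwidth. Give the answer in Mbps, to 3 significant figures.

Propagation delay = 32000 / 300000000 = 0.106667 ms.
Transmission budget = 0.296 − 0.106667 = 0.189333 ms.
R ≥ L / t_tx = 53000 bits / 0.000189333 s = 280 Mbps.

280 Mbps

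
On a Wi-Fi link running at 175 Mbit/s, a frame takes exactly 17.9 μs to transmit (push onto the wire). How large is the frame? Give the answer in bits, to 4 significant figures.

3133 bits

L = R × t_tx = 175000000 b/s × 1.79e-05 s = 3132.5 bits.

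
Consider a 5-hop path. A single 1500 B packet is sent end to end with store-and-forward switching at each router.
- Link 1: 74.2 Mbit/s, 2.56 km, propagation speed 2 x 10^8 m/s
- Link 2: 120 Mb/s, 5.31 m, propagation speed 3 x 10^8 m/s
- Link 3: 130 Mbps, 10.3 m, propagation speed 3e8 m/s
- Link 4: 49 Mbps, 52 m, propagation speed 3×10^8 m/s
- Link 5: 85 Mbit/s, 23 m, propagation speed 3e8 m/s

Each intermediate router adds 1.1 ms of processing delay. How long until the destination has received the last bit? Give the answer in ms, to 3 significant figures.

L = 1500 × 8 = 12000 bits.
Transmission delays (L/R per hop): 0.161725, 0.1, 0.0923077, 0.244898, 0.141176 ms; sum = 0.740107 ms.
Propagation delays (d/s per hop): 0.0128, 1.77e-05, 3.43333e-05, 0.000173333, 7.66667e-05 ms; sum = 0.013102 ms.
Processing at 4 router(s): 4 × 1.1 ms = 4.4 ms.
End-to-end = 5.15 ms.

5.15 ms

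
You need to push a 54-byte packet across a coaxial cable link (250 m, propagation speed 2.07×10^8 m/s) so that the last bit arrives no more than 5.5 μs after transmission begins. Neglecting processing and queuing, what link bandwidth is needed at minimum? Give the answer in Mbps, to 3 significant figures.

L = 432 bits.
Propagation delay = 250 / 2.07e+08 = 1.20773 μs.
Transmission budget = 5.5 − 1.20773 = 4.29227 μs.
R ≥ L / t_tx = 432 bits / 4.29227e-06 s = 101 Mbps.

101 Mbps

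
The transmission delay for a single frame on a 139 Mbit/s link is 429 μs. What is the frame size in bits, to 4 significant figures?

L = R × t_tx = 139000000 b/s × 0.000429 s = 59631 bits.

59630 bits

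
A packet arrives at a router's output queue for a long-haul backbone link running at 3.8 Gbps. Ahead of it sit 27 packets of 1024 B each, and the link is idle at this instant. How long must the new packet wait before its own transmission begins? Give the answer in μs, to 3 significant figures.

58.2 μs

Each queued packet: L/R = 8192/3800000000 = 2.15579 μs.
27 queued → 58.2063 μs.
Queuing delay = 58.2 μs.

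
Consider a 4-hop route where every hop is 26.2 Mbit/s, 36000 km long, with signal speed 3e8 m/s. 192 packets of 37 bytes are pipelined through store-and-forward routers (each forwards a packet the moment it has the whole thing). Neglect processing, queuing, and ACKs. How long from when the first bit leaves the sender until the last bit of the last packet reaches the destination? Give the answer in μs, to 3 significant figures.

Per-hop transmission t_tx = L/R = 296/26200000 = 11.2977 μs.
Per-hop propagation t_prop = 36000000/300000000 = 120000 μs.
Pipeline fill: first packet needs 4·t_tx to clear all hops; remaining 191 packets each add one t_tx.
Total = (4+192-1)·t_tx + 4·t_prop = 195·11.2977 + 4·120000 = 482000 μs.

482000 μs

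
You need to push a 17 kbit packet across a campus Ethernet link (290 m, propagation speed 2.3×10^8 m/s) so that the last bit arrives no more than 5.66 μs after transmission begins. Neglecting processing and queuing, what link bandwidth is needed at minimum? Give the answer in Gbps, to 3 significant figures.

3.86 Gbps

Propagation delay = 290 / 2.3e+08 = 1.26087 μs.
Transmission budget = 5.66 − 1.26087 = 4.39913 μs.
R ≥ L / t_tx = 17000 bits / 4.39913e-06 s = 3.86 Gbps.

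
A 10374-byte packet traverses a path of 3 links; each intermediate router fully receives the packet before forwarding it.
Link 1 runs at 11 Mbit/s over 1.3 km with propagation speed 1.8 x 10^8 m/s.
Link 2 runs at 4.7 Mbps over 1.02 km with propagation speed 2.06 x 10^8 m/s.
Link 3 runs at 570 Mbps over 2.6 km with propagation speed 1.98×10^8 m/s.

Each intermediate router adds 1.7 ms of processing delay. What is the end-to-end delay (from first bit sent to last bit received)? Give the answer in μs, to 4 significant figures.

28770 μs

L = 10374 × 8 = 82992 bits.
Transmission delays (L/R per hop): 7544.73, 17657.9, 145.6 μs; sum = 25348.2 μs.
Propagation delays (d/s per hop): 7.22222, 4.95146, 13.1313 μs; sum = 25.305 μs.
Processing at 2 router(s): 2 × 1.7 ms = 3400 μs.
End-to-end = 28770 μs.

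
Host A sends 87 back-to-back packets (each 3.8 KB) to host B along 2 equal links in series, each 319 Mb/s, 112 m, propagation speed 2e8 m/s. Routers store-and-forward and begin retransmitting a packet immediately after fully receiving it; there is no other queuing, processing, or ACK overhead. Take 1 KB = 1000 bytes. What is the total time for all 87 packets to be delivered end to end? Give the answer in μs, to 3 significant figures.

8390 μs

Per-hop transmission t_tx = L/R = 30400/319000000 = 95.2978 μs.
Per-hop propagation t_prop = 112/200000000 = 0.56 μs.
Pipeline fill: first packet needs 2·t_tx to clear all hops; remaining 86 packets each add one t_tx.
Total = (2+87-1)·t_tx + 2·t_prop = 88·95.2978 + 2·0.56 = 8390 μs.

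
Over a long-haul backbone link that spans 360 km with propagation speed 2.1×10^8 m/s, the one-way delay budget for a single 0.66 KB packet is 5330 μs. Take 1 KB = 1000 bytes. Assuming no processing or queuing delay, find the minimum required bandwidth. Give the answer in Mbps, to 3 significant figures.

1.46 Mbps

L = 5280 bits.
Propagation delay = 360000 / 210000000 = 1714.29 μs.
Transmission budget = 5330 − 1714.29 = 3615.71 μs.
R ≥ L / t_tx = 5280 bits / 0.00361571 s = 1.46 Mbps.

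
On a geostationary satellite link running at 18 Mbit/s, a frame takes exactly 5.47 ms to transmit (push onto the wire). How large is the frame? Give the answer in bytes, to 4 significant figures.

12310 bytes

L = R × t_tx = 18000000 b/s × 0.00547 s = 98460 bits.
In bytes: 98460 / 8 = 12310 bytes.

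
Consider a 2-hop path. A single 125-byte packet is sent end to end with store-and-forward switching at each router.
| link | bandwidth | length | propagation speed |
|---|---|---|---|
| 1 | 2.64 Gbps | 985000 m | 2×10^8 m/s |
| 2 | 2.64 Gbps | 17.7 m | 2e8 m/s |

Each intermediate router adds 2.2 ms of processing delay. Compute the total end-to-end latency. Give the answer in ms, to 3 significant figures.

L = 125 × 8 = 1000 bits.
Transmission delay per hop = L/R = 1000/2640000000 = 0.000378788 ms; 2 hops → 0.000757576 ms.
Propagation delays (d/s per hop): 4.925, 8.85e-05 ms; sum = 4.92509 ms.
Processing at 1 router(s): 1 × 2.2 ms = 2.2 ms.
End-to-end = 7.13 ms.

7.13 ms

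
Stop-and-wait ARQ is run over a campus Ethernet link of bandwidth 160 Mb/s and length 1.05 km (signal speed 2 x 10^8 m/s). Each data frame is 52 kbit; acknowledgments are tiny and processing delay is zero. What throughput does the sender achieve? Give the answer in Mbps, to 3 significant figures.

t_tx = L/R = 52000/160000000 = 0.000325 s.
t_prop = 1050/200000000 = 5.25e-06 s; RTT = 1.05e-05 s.
Cycle = t_tx + RTT = 0.0003355 s.
Throughput = L / cycle = 52000 / 0.0003355 = 155 Mbps.

155 Mbps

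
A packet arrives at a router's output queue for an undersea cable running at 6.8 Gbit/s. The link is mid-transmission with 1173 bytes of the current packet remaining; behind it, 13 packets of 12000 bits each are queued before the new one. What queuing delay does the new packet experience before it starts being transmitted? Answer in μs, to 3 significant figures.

24.3 μs

Each queued packet: L/R = 12000/6800000000 = 1.76471 μs.
13 queued → 22.9412 μs.
Plus remaining 9384 bits of current packet: 1.38 μs.
Queuing delay = 24.3 μs.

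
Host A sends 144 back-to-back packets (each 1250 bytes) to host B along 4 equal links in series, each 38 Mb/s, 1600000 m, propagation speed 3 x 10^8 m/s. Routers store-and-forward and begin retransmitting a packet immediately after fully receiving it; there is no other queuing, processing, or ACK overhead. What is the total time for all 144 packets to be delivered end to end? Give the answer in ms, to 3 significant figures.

Per-hop transmission t_tx = L/R = 10000/38000000 = 0.263158 ms.
Per-hop propagation t_prop = 1600000/300000000 = 5.33333 ms.
Pipeline fill: first packet needs 4·t_tx to clear all hops; remaining 143 packets each add one t_tx.
Total = (4+144-1)·t_tx + 4·t_prop = 147·0.263158 + 4·5.33333 = 60.0 ms.

60.0 ms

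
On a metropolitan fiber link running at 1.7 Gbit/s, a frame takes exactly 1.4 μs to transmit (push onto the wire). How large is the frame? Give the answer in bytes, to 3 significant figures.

L = R × t_tx = 1700000000 b/s × 1.4e-06 s = 2380 bits.
In bytes: 2380 / 8 = 298 bytes.

298 bytes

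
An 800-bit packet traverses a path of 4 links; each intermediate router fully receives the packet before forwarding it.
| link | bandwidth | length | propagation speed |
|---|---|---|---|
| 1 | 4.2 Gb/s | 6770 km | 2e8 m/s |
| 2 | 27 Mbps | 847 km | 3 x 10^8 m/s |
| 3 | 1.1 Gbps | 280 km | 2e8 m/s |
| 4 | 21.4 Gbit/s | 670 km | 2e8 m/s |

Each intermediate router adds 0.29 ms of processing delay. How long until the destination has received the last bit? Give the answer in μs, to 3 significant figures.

Transmission delays (L/R per hop): 0.190476, 29.6296, 0.727273, 0.0373832 μs; sum = 30.5848 μs.
Propagation delays (d/s per hop): 33850, 2823.33, 1400, 3350 μs; sum = 41423.3 μs.
Processing at 3 router(s): 3 × 0.29 ms = 870 μs.
End-to-end = 42300 μs.

42300 μs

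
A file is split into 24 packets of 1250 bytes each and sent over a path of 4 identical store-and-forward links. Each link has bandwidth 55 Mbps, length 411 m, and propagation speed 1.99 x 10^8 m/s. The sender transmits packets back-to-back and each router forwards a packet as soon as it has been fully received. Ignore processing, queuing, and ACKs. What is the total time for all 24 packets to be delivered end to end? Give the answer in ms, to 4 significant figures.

Per-hop transmission t_tx = L/R = 10000/55000000 = 0.181818 ms.
Per-hop propagation t_prop = 411/199000000 = 0.00206533 ms.
Pipeline fill: first packet needs 4·t_tx to clear all hops; remaining 23 packets each add one t_tx.
Total = (4+24-1)·t_tx + 4·t_prop = 27·0.181818 + 4·0.00206533 = 4.917 ms.

4.917 ms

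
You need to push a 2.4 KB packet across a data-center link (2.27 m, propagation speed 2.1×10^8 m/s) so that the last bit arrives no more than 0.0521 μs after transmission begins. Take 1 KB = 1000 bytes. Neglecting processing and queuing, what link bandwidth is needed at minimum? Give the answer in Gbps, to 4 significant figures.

465.0 Gbps

L = 19200 bits.
Propagation delay = 2.27 / 210000000 = 0.0108095 μs.
Transmission budget = 0.0521 − 0.0108095 = 0.0412905 μs.
R ≥ L / t_tx = 19200 bits / 4.12905e-08 s = 465.0 Gbps.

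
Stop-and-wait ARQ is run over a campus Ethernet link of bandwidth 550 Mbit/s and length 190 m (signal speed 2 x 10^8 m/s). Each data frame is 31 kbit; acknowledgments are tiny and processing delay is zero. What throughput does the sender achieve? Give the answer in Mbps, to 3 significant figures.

t_tx = L/R = 31000/550000000 = 5.63636e-05 s.
t_prop = 190/200000000 = 9.5e-07 s; RTT = 1.9e-06 s.
Cycle = t_tx + RTT = 5.82636e-05 s.
Throughput = L / cycle = 31000 / 5.82636e-05 = 532 Mbps.

532 Mbps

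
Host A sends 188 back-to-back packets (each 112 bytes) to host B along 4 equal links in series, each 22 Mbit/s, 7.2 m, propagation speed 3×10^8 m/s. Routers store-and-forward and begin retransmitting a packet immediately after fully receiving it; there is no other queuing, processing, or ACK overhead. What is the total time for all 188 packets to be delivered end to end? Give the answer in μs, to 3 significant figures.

7780 μs

Per-hop transmission t_tx = L/R = 896/22000000 = 40.7273 μs.
Per-hop propagation t_prop = 7.2/300000000 = 0.024 μs.
Pipeline fill: first packet needs 4·t_tx to clear all hops; remaining 187 packets each add one t_tx.
Total = (4+188-1)·t_tx + 4·t_prop = 191·40.7273 + 4·0.024 = 7780 μs.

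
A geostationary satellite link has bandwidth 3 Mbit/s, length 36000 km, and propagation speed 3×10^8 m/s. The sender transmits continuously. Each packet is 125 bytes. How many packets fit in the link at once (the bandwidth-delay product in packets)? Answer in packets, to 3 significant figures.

360 packets

Propagation delay = 36000000 / 300000000 = 0.12 s.
BDP = R × t_prop = 3000000 × 0.12 = 360000 bits.
In packets of 1000 bits: 360 packets.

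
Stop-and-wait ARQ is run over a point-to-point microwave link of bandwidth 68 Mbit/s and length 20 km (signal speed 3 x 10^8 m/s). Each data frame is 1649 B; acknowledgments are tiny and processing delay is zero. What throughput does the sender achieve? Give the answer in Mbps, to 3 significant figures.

40.3 Mbps

t_tx = L/R = 13192/68000000 = 0.000194 s.
t_prop = 20000/300000000 = 6.66667e-05 s; RTT = 0.000133333 s.
Cycle = t_tx + RTT = 0.000327333 s.
Throughput = L / cycle = 13192 / 0.000327333 = 40.3 Mbps.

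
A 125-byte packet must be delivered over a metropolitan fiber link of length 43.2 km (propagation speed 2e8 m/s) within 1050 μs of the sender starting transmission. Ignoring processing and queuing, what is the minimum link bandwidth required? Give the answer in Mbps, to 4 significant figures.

1.199 Mbps

L = 1000 bits.
Propagation delay = 43200 / 200000000 = 216 μs.
Transmission budget = 1050 − 216 = 834 μs.
R ≥ L / t_tx = 1000 bits / 0.000834 s = 1.199 Mbps.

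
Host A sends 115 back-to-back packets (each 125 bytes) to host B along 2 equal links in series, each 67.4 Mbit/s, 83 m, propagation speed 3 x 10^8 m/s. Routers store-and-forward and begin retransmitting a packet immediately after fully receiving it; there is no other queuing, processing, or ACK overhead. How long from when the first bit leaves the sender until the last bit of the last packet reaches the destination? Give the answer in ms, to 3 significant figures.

1.72 ms

Per-hop transmission t_tx = L/R = 1000/67400000 = 0.0148368 ms.
Per-hop propagation t_prop = 83/300000000 = 0.000276667 ms.
Pipeline fill: first packet needs 2·t_tx to clear all hops; remaining 114 packets each add one t_tx.
Total = (2+115-1)·t_tx + 2·t_prop = 116·0.0148368 + 2·0.000276667 = 1.72 ms.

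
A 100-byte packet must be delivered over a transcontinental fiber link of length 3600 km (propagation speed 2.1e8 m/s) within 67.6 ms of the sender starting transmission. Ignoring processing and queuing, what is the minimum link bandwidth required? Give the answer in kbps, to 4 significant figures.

15.86 kbps

L = 800 bits.
Propagation delay = 3600000 / 210000000 = 17.1429 ms.
Transmission budget = 67.6 − 17.1429 = 50.4571 ms.
R ≥ L / t_tx = 800 bits / 0.0504571 s = 15.86 kbps.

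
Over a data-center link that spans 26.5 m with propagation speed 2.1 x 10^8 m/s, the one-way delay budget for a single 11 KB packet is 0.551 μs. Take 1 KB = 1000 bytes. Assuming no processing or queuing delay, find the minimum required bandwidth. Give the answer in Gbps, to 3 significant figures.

L = 88000 bits.
Propagation delay = 26.5 / 210000000 = 0.12619 μs.
Transmission budget = 0.551 − 0.12619 = 0.42481 μs.
R ≥ L / t_tx = 88000 bits / 4.2481e-07 s = 207 Gbps.

207 Gbps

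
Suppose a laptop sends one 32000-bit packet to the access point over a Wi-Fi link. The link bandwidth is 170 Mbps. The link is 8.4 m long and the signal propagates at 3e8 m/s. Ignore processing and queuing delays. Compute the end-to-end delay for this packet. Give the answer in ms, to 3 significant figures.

Transmission delay = L/R = 32000 / 170000000 = 0.188235 ms.
Propagation delay = d/s = 8.4 m / 300000000 m/s = 2.8e-05 ms.
Total = 0.188 ms.

0.188 ms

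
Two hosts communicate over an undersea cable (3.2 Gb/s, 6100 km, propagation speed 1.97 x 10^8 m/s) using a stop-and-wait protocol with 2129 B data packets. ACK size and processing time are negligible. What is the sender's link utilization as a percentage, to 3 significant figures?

0.00859 %

t_tx = L/R = 17032/3200000000 = 5.3225e-06 s.
t_prop = 6100000/197000000 = 0.0309645 s; RTT = 0.0619289 s.
Cycle = t_tx + RTT = 0.0619343 s.
Utilization = t_tx / cycle = 5.3225e-06/0.0619343 = 0.00859 %.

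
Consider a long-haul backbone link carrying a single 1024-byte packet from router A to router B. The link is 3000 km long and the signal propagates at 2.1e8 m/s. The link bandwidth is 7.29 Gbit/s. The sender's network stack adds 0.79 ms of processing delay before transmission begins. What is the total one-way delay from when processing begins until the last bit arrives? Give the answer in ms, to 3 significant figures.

L = 1024 × 8 = 8192 bits.
Transmission delay = L/R = 8192 / 7290000000 = 0.00112373 ms.
Propagation delay = d/s = 3000000 m / 210000000 m/s = 14.2857 ms.
Plus processing delay 0.79 ms = 0.79 ms.
Total = 15.1 ms.

15.1 ms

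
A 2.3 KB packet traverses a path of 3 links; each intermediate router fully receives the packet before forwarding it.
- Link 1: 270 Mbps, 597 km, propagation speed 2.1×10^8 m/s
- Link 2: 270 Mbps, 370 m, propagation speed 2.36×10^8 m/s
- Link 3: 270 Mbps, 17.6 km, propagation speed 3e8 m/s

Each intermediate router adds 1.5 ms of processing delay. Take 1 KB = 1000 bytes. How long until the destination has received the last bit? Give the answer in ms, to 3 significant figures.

L = 18400 bits.
Transmission delay per hop = L/R = 18400/270000000 = 0.0681481 ms; 3 hops → 0.204444 ms.
Propagation delays (d/s per hop): 2.84286, 0.0015678, 0.0586667 ms; sum = 2.90309 ms.
Processing at 2 router(s): 2 × 1.5 ms = 3 ms.
End-to-end = 6.11 ms.

6.11 ms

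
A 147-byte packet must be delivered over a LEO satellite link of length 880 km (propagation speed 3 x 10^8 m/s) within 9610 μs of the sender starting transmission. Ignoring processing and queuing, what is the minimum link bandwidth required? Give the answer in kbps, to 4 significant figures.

L = 1176 bits.
Propagation delay = 880000 / 300000000 = 2933.33 μs.
Transmission budget = 9610 − 2933.33 = 6676.67 μs.
R ≥ L / t_tx = 1176 bits / 0.00667667 s = 176.1 kbps.

176.1 kbps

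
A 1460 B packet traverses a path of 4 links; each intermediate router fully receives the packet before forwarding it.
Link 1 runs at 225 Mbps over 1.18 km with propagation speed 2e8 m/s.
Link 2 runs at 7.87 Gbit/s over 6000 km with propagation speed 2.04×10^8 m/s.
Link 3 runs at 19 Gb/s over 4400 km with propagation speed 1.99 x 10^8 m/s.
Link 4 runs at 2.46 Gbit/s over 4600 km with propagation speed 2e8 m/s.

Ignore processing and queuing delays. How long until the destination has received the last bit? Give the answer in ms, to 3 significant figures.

L = 1460 × 8 = 11680 bits.
Transmission delays (L/R per hop): 0.0519111, 0.00148412, 0.000614737, 0.00474797 ms; sum = 0.0587579 ms.
Propagation delays (d/s per hop): 0.0059, 29.4118, 22.1106, 23 ms; sum = 74.5282 ms.
End-to-end = 74.6 ms.

74.6 ms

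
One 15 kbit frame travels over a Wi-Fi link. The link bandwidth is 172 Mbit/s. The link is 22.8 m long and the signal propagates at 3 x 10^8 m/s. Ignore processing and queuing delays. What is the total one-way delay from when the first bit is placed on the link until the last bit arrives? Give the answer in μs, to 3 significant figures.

87.3 μs

L = 15000 bits.
Transmission delay = L/R = 15000 / 172000000 = 87.2093 μs.
Propagation delay = d/s = 22.8 m / 300000000 m/s = 0.076 μs.
Total = 87.3 μs.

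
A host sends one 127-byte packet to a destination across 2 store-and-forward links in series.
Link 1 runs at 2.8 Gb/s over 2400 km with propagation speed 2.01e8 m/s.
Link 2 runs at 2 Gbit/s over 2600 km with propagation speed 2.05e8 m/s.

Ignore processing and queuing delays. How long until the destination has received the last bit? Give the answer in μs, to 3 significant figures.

L = 127 × 8 = 1016 bits.
Transmission delays (L/R per hop): 0.362857, 0.508 μs; sum = 0.870857 μs.
Propagation delays (d/s per hop): 11940.3, 12682.9 μs; sum = 24623.2 μs.
End-to-end = 24600 μs.

24600 μs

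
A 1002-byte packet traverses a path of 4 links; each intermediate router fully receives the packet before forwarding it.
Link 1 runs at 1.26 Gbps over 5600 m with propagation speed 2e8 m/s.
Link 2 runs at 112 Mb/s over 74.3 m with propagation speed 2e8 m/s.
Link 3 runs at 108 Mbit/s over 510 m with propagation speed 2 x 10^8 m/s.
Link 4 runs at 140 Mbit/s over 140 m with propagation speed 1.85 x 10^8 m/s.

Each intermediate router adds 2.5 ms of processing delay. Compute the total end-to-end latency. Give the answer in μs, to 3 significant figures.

L = 1002 × 8 = 8016 bits.
Transmission delays (L/R per hop): 6.3619, 71.5714, 74.2222, 57.2571 μs; sum = 209.413 μs.
Propagation delays (d/s per hop): 28, 0.3715, 2.55, 0.756757 μs; sum = 31.6783 μs.
Processing at 3 router(s): 3 × 2.5 ms = 7500 μs.
End-to-end = 7740 μs.

7740 μs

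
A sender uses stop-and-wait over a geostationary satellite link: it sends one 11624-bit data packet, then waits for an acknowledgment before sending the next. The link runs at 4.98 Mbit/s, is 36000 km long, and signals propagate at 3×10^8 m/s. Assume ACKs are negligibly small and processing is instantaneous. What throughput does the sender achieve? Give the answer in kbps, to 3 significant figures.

48.0 kbps

t_tx = L/R = 11624/4980000 = 0.00233414 s.
t_prop = 36000000/300000000 = 0.12 s; RTT = 0.24 s.
Cycle = t_tx + RTT = 0.242334 s.
Throughput = L / cycle = 11624 / 0.242334 = 48.0 kbps.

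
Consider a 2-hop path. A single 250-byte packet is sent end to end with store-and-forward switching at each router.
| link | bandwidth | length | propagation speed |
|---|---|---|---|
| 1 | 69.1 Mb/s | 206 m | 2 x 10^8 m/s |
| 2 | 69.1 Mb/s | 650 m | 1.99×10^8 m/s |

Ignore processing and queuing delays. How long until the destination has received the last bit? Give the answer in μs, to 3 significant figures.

62.2 μs

L = 250 × 8 = 2000 bits.
Transmission delay per hop = L/R = 2000/69100000 = 28.9436 μs; 2 hops → 57.8871 μs.
Propagation delays (d/s per hop): 1.03, 3.26633 μs; sum = 4.29633 μs.
End-to-end = 62.2 μs.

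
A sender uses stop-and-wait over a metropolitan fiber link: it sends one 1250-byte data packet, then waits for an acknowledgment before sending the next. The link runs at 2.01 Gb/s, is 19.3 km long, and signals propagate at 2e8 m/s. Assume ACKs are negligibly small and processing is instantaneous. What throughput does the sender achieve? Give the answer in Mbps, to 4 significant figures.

50.51 Mbps

t_tx = L/R = 10000/2.01e+09 = 4.97512e-06 s.
t_prop = 19300/200000000 = 9.65e-05 s; RTT = 0.000193 s.
Cycle = t_tx + RTT = 0.000197975 s.
Throughput = L / cycle = 10000 / 0.000197975 = 50.51 Mbps.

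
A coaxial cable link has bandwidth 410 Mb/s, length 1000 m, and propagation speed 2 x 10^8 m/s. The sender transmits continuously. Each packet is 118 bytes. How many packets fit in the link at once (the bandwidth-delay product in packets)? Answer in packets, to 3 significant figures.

Propagation delay = 1000 / 200000000 = 5e-06 s.
BDP = R × t_prop = 410000000 × 5e-06 = 2050 bits.
In packets of 944 bits: 2.17 packets.

2.17 packets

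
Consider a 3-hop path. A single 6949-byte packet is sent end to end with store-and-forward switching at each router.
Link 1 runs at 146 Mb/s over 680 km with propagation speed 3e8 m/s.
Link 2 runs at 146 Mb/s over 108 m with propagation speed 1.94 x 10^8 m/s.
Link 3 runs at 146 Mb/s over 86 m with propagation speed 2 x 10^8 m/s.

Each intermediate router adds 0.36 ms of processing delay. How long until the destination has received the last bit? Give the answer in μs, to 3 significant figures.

L = 6949 × 8 = 55592 bits.
Transmission delay per hop = L/R = 55592/146000000 = 380.767 μs; 3 hops → 1142.3 μs.
Propagation delays (d/s per hop): 2266.67, 0.556701, 0.43 μs; sum = 2267.65 μs.
Processing at 2 router(s): 2 × 0.36 ms = 720 μs.
End-to-end = 4130 μs.

4130 μs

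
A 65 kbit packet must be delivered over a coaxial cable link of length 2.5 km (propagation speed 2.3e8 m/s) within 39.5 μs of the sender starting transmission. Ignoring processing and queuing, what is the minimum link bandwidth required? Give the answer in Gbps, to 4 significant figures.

Propagation delay = 2500 / 2.3e+08 = 10.8696 μs.
Transmission budget = 39.5 − 10.8696 = 28.6304 μs.
R ≥ L / t_tx = 65000 bits / 2.86304e-05 s = 2.270 Gbps.

2.270 Gbps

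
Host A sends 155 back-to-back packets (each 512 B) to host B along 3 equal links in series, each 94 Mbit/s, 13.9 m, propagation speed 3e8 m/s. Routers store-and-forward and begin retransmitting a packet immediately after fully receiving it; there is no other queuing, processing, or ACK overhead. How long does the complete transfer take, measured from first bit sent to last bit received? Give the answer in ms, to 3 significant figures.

6.84 ms

Per-hop transmission t_tx = L/R = 4096/94000000 = 0.0435745 ms.
Per-hop propagation t_prop = 13.9/300000000 = 4.63333e-05 ms.
Pipeline fill: first packet needs 3·t_tx to clear all hops; remaining 154 packets each add one t_tx.
Total = (3+155-1)·t_tx + 3·t_prop = 157·0.0435745 + 3·4.63333e-05 = 6.84 ms.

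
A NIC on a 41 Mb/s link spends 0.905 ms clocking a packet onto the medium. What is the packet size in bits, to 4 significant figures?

L = R × t_tx = 41000000 b/s × 0.000905 s = 37105 bits.

37110 bits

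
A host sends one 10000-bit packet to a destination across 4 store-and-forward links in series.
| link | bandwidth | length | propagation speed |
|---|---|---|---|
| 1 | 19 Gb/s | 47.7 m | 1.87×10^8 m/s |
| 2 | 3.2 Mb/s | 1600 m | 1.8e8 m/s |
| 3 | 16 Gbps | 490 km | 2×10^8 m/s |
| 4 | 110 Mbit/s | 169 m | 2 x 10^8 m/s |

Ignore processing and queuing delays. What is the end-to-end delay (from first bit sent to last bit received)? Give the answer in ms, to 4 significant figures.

Transmission delays (L/R per hop): 0.000526316, 3.125, 0.000625, 0.0909091 ms; sum = 3.21706 ms.
Propagation delays (d/s per hop): 0.00025508, 0.00888889, 2.45, 0.000845 ms; sum = 2.45999 ms.
End-to-end = 5.677 ms.

5.677 ms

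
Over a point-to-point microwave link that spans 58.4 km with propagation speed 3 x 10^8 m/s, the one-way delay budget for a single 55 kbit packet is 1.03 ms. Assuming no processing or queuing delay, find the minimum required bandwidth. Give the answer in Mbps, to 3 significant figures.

Propagation delay = 58400 / 300000000 = 0.194667 ms.
Transmission budget = 1.03 − 0.194667 = 0.835333 ms.
R ≥ L / t_tx = 55000 bits / 0.000835333 s = 65.8 Mbps.

65.8 Mbps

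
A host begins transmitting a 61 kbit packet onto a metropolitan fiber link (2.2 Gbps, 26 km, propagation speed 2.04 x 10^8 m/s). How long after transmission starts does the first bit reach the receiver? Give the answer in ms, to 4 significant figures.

First bit experiences only propagation delay: d/s = 26000/204000000 = 0.1275 ms.

0.1275 ms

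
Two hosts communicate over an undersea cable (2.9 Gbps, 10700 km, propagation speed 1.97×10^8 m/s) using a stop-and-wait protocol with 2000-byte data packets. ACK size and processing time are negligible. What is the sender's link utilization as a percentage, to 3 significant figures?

0.00508 %

t_tx = L/R = 16000/2900000000 = 5.51724e-06 s.
t_prop = 10700000/197000000 = 0.0543147 s; RTT = 0.108629 s.
Cycle = t_tx + RTT = 0.108635 s.
Utilization = t_tx / cycle = 5.51724e-06/0.108635 = 0.00508 %.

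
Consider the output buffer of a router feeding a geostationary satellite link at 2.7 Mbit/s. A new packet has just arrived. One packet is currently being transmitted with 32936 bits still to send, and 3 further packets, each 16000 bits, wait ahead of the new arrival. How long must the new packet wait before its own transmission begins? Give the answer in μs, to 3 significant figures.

30000 μs

Each queued packet: L/R = 16000/2700000 = 5925.93 μs.
3 queued → 17777.8 μs.
Plus remaining 32936 bits of current packet: 12198.5 μs.
Queuing delay = 30000 μs.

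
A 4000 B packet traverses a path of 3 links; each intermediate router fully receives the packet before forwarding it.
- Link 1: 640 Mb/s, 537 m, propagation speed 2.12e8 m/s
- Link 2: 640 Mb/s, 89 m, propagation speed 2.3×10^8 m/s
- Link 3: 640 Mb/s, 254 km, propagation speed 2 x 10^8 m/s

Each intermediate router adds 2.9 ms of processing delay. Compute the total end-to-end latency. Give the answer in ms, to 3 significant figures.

7.22 ms

L = 4000 × 8 = 32000 bits.
Transmission delay per hop = L/R = 32000/640000000 = 0.05 ms; 3 hops → 0.15 ms.
Propagation delays (d/s per hop): 0.00253302, 0.000386957, 1.27 ms; sum = 1.27292 ms.
Processing at 2 router(s): 2 × 2.9 ms = 5.8 ms.
End-to-end = 7.22 ms.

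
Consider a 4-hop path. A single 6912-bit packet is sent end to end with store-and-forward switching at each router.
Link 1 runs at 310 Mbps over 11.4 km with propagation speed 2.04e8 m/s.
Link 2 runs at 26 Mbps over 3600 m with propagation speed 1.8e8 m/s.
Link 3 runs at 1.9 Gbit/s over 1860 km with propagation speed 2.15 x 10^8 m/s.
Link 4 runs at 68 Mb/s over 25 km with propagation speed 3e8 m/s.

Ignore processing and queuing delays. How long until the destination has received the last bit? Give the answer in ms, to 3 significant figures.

Transmission delays (L/R per hop): 0.0222968, 0.265846, 0.00363789, 0.101647 ms; sum = 0.393428 ms.
Propagation delays (d/s per hop): 0.0558824, 0.02, 8.65116, 0.0833333 ms; sum = 8.81038 ms.
End-to-end = 9.20 ms.

9.20 ms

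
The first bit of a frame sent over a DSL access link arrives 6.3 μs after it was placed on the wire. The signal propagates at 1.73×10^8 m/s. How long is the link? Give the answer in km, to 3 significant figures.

d = s × t_prop = 173000000 × 6.3e-06 = 1.09 km.

1.09 km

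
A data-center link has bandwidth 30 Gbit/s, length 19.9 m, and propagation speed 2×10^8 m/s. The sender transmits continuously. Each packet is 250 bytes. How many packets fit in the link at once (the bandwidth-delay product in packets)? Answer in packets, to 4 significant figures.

Propagation delay = 19.9 / 200000000 = 9.95e-08 s.
BDP = R × t_prop = 30000000000 × 9.95e-08 = 2985 bits.
In packets of 2000 bits: 1.493 packets.

1.493 packets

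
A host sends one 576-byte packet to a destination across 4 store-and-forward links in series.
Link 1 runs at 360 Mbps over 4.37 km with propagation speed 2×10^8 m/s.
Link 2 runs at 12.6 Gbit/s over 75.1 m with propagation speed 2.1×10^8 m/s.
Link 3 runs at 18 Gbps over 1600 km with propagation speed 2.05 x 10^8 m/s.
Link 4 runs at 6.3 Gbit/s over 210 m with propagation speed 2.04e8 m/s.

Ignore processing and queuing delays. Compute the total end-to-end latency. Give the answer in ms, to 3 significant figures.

7.84 ms

L = 576 × 8 = 4608 bits.
Transmission delays (L/R per hop): 0.0128, 0.000365714, 0.000256, 0.000731429 ms; sum = 0.0141531 ms.
Propagation delays (d/s per hop): 0.02185, 0.000357619, 7.80488, 0.00102941 ms; sum = 7.82812 ms.
End-to-end = 7.84 ms.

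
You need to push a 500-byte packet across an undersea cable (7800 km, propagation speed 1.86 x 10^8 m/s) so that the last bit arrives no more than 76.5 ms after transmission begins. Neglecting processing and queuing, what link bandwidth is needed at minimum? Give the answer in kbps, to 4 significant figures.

115.7 kbps

L = 4000 bits.
Propagation delay = 7800000 / 186000000 = 41.9355 ms.
Transmission budget = 76.5 − 41.9355 = 34.5645 ms.
R ≥ L / t_tx = 4000 bits / 0.0345645 s = 115.7 kbps.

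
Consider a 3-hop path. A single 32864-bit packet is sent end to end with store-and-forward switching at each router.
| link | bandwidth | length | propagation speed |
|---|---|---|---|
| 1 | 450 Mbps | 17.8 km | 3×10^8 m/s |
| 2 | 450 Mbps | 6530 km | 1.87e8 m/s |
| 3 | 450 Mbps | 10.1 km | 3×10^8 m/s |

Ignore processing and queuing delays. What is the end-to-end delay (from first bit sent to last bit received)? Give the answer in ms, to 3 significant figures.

Transmission delay per hop = L/R = 32864/450000000 = 0.0730311 ms; 3 hops → 0.219093 ms.
Propagation delays (d/s per hop): 0.0593333, 34.9198, 0.0336667 ms; sum = 35.0128 ms.
End-to-end = 35.2 ms.

35.2 ms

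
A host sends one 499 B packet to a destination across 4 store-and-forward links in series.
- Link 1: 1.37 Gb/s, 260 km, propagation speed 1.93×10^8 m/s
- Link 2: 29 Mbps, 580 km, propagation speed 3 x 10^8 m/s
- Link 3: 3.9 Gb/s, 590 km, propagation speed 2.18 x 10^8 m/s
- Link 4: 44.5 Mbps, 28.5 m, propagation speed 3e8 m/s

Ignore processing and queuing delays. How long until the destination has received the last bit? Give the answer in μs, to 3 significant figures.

L = 499 × 8 = 3992 bits.
Transmission delays (L/R per hop): 2.91387, 137.655, 1.02359, 89.7079 μs; sum = 231.3 μs.
Propagation delays (d/s per hop): 1347.15, 1933.33, 2706.42, 0.095 μs; sum = 5987 μs.
End-to-end = 6220 μs.

6220 μs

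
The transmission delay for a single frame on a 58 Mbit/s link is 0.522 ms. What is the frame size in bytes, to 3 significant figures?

L = R × t_tx = 58000000 b/s × 0.000522 s = 30276 bits.
In bytes: 30276 / 8 = 3780 bytes.

3780 bytes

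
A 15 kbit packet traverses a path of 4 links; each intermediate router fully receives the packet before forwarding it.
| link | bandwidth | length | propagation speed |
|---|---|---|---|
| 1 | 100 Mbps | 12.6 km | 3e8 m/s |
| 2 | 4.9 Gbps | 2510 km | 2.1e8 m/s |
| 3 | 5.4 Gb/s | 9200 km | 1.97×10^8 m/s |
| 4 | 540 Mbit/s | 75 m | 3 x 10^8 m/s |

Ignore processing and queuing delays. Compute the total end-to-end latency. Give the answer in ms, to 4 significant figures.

58.88 ms

L = 15000 bits.
Transmission delays (L/R per hop): 0.15, 0.00306122, 0.00277778, 0.0277778 ms; sum = 0.183617 ms.
Propagation delays (d/s per hop): 0.042, 11.9524, 46.7005, 0.00025 ms; sum = 58.6951 ms.
End-to-end = 58.88 ms.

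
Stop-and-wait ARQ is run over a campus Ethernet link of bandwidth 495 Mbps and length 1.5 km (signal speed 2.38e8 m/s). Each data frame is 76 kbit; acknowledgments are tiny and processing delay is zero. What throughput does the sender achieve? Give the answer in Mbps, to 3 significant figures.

457 Mbps

t_tx = L/R = 76000/495000000 = 0.000153535 s.
t_prop = 1500/238000000 = 6.30252e-06 s; RTT = 1.2605e-05 s.
Cycle = t_tx + RTT = 0.00016614 s.
Throughput = L / cycle = 76000 / 0.00016614 = 457 Mbps.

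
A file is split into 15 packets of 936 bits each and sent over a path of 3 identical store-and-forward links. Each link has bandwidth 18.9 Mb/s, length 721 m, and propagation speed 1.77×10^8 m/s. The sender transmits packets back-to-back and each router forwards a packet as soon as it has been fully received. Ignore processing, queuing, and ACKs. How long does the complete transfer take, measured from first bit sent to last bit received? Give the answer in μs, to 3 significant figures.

854 μs

Per-hop transmission t_tx = L/R = 936/18900000 = 49.5238 μs.
Per-hop propagation t_prop = 721/177000000 = 4.07345 μs.
Pipeline fill: first packet needs 3·t_tx to clear all hops; remaining 14 packets each add one t_tx.
Total = (3+15-1)·t_tx + 3·t_prop = 17·49.5238 + 3·4.07345 = 854 μs.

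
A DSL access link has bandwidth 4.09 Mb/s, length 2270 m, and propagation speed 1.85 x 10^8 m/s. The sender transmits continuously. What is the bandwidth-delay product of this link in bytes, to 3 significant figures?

6.27 bytes

Propagation delay = 2270 / 185000000 = 1.22703e-05 s.
BDP = R × t_prop = 4090000 × 1.22703e-05 = 50.1854 bits.
In bytes: 50.1854/8 = 6.27 bytes.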